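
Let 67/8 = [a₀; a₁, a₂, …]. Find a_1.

2

67 = 8·8 + 3   →  a_0 = 8
8 = 2·3 + 2   →  a_1 = 2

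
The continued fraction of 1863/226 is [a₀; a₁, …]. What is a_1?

1863 = 8·226 + 55   →  a_0 = 8
226 = 4·55 + 6   →  a_1 = 4

4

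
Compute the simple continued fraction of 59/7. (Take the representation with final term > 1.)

59 = 8×7 + 3
7 = 2×3 + 1
3 = 3×1 + 0  (stop)
So 59/7 = [8; 2, 3].

[8; 2, 3]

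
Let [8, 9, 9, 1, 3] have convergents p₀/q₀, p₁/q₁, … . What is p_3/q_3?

Using pₖ = aₖpₖ₋₁ + pₖ₋₂, qₖ = aₖqₖ₋₁ + qₖ₋₂ (with p₋₁=1, p₋₂=0, q₋₁=0, q₋₂=1):
  k=0: a=8, p=8, q=1
  k=1: a=9, p=73, q=9
  k=2: a=9, p=665, q=82
  k=3: a=1, p=738, q=91

738/91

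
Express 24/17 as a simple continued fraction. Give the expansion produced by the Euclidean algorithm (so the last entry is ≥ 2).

24 = 1·17 + 7
17 = 2·7 + 3
7 = 2·3 + 1
3 = 3·1 + 0  (stop)
So 24/17 = [1; 2, 2, 3].

[1; 2, 2, 3]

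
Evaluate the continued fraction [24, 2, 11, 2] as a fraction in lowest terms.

1175/48

Using pₖ = aₖpₖ₋₁ + pₖ₋₂ and qₖ = aₖqₖ₋₁ + qₖ₋₂:
  k=0: a=24, p=24, q=1
  k=1: a=2, p=49, q=2
  k=2: a=11, p=563, q=23
  k=3: a=2, p=1175, q=48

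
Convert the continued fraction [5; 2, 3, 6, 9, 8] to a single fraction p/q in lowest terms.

17751/3268

Using pₖ = aₖpₖ₋₁ + pₖ₋₂ and qₖ = aₖqₖ₋₁ + qₖ₋₂:
  k=0: a=5, p=5, q=1
  k=1: a=2, p=11, q=2
  k=2: a=3, p=38, q=7
  k=3: a=6, p=239, q=44
  k=4: a=9, p=2189, q=403
  k=5: a=8, p=17751, q=3268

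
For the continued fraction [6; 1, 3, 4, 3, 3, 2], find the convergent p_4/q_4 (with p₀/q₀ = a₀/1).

372/55

Using pₖ = aₖpₖ₋₁ + pₖ₋₂, qₖ = aₖqₖ₋₁ + qₖ₋₂ (with p₋₁=1, p₋₂=0, q₋₁=0, q₋₂=1):
  k=0: a=6, p=6, q=1
  k=1: a=1, p=7, q=1
  k=2: a=3, p=27, q=4
  k=3: a=4, p=115, q=17
  k=4: a=3, p=372, q=55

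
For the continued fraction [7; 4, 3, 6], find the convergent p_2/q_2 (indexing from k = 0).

Using pₖ = aₖpₖ₋₁ + pₖ₋₂, qₖ = aₖqₖ₋₁ + qₖ₋₂ (with p₋₁=1, p₋₂=0, q₋₁=0, q₋₂=1):
  k=0: a=7, p=7, q=1
  k=1: a=4, p=29, q=4
  k=2: a=3, p=94, q=13

94/13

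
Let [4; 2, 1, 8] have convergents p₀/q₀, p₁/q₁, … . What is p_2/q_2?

13/3

Using pₖ = aₖpₖ₋₁ + pₖ₋₂, qₖ = aₖqₖ₋₁ + qₖ₋₂ (with p₋₁=1, p₋₂=0, q₋₁=0, q₋₂=1):
  k=0: a=4, p=4, q=1
  k=1: a=2, p=9, q=2
  k=2: a=1, p=13, q=3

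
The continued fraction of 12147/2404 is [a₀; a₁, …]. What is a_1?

18

12147 = 5·2404 + 127   →  a_0 = 5
2404 = 18·127 + 118   →  a_1 = 18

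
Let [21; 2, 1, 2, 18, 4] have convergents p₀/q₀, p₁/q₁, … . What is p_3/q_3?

171/8

Using pₖ = aₖpₖ₋₁ + pₖ₋₂, qₖ = aₖqₖ₋₁ + qₖ₋₂ (with p₋₁=1, p₋₂=0, q₋₁=0, q₋₂=1):
  k=0: a=21, p=21, q=1
  k=1: a=2, p=43, q=2
  k=2: a=1, p=64, q=3
  k=3: a=2, p=171, q=8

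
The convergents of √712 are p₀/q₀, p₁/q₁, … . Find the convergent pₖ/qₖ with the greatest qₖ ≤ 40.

√712 = [26; 1, 2, 6, 2, 1, 52, …] (period length 6).
Convergents:
  p_0/q_0 = 26/1
  p_1/q_1 = 27/1
  p_2/q_2 = 80/3
  p_3/q_3 = 507/19
  p_4/q_4 = 1094/41
q_3 = 19 ≤ 40 < 41 = q_4, so the answer is 507/19.

507/19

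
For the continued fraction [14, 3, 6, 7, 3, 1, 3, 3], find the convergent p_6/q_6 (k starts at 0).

30293/2116

Using pₖ = aₖpₖ₋₁ + pₖ₋₂, qₖ = aₖqₖ₋₁ + qₖ₋₂ (with p₋₁=1, p₋₂=0, q₋₁=0, q₋₂=1):
  k=0: a=14, p=14, q=1
  k=1: a=3, p=43, q=3
  k=2: a=6, p=272, q=19
  k=3: a=7, p=1947, q=136
  k=4: a=3, p=6113, q=427
  k=5: a=1, p=8060, q=563
  k=6: a=3, p=30293, q=2116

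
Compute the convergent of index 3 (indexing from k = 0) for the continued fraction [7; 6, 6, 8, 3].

Using pₖ = aₖpₖ₋₁ + pₖ₋₂, qₖ = aₖqₖ₋₁ + qₖ₋₂ (with p₋₁=1, p₋₂=0, q₋₁=0, q₋₂=1):
  k=0: a=7, p=7, q=1
  k=1: a=6, p=43, q=6
  k=2: a=6, p=265, q=37
  k=3: a=8, p=2163, q=302

2163/302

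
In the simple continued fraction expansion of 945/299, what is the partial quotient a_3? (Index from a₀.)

2

945 = 3·299 + 48   →  a_0 = 3
299 = 6·48 + 11   →  a_1 = 6
48 = 4·11 + 4   →  a_2 = 4
11 = 2·4 + 3   →  a_3 = 2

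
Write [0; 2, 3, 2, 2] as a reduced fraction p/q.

17/39

Using pₖ = aₖpₖ₋₁ + pₖ₋₂ and qₖ = aₖqₖ₋₁ + qₖ₋₂:
  k=0: a=0, p=0, q=1
  k=1: a=2, p=1, q=2
  k=2: a=3, p=3, q=7
  k=3: a=2, p=7, q=16
  k=4: a=2, p=17, q=39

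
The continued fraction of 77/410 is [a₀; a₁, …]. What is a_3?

12

77 = 0·410 + 77   →  a_0 = 0
410 = 5·77 + 25   →  a_1 = 5
77 = 3·25 + 2   →  a_2 = 3
25 = 12·2 + 1   →  a_3 = 12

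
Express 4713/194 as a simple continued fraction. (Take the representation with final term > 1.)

[24; 3, 2, 2, 11]

4713 = 24*194 + 57
194 = 3*57 + 23
57 = 2*23 + 11
23 = 2*11 + 1
11 = 11*1 + 0  (stop)
So 4713/194 = [24; 3, 2, 2, 11].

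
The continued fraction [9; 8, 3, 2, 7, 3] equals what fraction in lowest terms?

12322/1351

Fold from the inside: start with 3/1.
  7 + 1/3 = 22/3
  2 + 3/22 = 47/22
  3 + 22/47 = 163/47
  8 + 47/163 = 1351/163
  9 + 163/1351 = 12322/1351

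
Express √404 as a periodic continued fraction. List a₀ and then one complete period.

[20; 10, 40]

a₀ = ⌊√404⌋ = 20.
With m₀=0, d₀=1 and mₖ₊₁ = dₖaₖ − mₖ, dₖ₊₁ = (n − mₖ₊₁²)/dₖ, aₖ₊₁ = ⌊(a₀+mₖ₊₁)/dₖ₊₁⌋:
  k=1: m=20, d=4, a=10
  k=2: m=20, d=1, a=40
d=1 and a=2a₀=40 at k=2, so the next step gives (m, d) = (20, 4) again — its k=1 value — and the period has length 2.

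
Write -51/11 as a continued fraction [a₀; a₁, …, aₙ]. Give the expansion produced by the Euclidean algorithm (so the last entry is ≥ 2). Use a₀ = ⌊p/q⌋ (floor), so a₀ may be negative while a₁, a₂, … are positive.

-51 = -5×11 + 4
11 = 2×4 + 3
4 = 1×3 + 1
3 = 3×1 + 0  (stop)
So -51/11 = [-5; 2, 1, 3].

[-5; 2, 1, 3]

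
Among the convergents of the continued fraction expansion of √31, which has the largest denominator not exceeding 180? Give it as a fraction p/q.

√31 = [5; 1, 1, 3, 5, 3, 1, 1, 10, …] (period length 8).
Convergents:
  p_0/q_0 = 5/1
  p_1/q_1 = 6/1
  p_2/q_2 = 11/2
  p_3/q_3 = 39/7
  p_4/q_4 = 206/37
  p_5/q_5 = 657/118
  p_6/q_6 = 863/155
  p_7/q_7 = 1520/273
q_6 = 155 ≤ 180 < 273 = q_7, so the answer is 863/155.

863/155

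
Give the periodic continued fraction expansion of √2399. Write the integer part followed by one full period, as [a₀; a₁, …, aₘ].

[48; 1, 47, 1, 96]

a₀ = ⌊√2399⌋ = 48.
With m₀=0, d₀=1 and mₖ₊₁ = dₖaₖ − mₖ, dₖ₊₁ = (n − mₖ₊₁²)/dₖ, aₖ₊₁ = ⌊(a₀+mₖ₊₁)/dₖ₊₁⌋:
  k=1: m=48, d=95, a=1
  k=2: m=47, d=2, a=47
  k=3: m=47, d=95, a=1
  k=4: m=48, d=1, a=96
d=1 and a=2a₀=96 at k=4, so the next step gives (m, d) = (48, 95) again — its k=1 value — and the period has length 4.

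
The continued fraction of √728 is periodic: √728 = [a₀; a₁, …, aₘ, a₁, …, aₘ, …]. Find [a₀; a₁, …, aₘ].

[26; 1, 52]

a₀ = ⌊√728⌋ = 26.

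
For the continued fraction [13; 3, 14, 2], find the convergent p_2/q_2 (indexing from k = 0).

Using pₖ = aₖpₖ₋₁ + pₖ₋₂, qₖ = aₖqₖ₋₁ + qₖ₋₂ (with p₋₁=1, p₋₂=0, q₋₁=0, q₋₂=1):
  k=0: a=13, p=13, q=1
  k=1: a=3, p=40, q=3
  k=2: a=14, p=573, q=43

573/43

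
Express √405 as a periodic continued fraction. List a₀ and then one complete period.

[20; 8, 40]

a₀ = ⌊√405⌋ = 20.
With m₀=0, d₀=1 and mₖ₊₁ = dₖaₖ − mₖ, dₖ₊₁ = (n − mₖ₊₁²)/dₖ, aₖ₊₁ = ⌊(a₀+mₖ₊₁)/dₖ₊₁⌋:
  k=1: m=20, d=5, a=8
  k=2: m=20, d=1, a=40
d=1 and a=2a₀=40 at k=2, so the next step gives (m, d) = (20, 5) again — its k=1 value — and the period has length 2.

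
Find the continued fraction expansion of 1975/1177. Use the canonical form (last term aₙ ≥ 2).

1975 = 1·1177 + 798
1177 = 1·798 + 379
798 = 2·379 + 40
379 = 9·40 + 19
40 = 2·19 + 2
19 = 9·2 + 1
2 = 2·1 + 0  (stop)
So 1975/1177 = [1; 1, 2, 9, 2, 9, 2].

[1; 1, 2, 9, 2, 9, 2]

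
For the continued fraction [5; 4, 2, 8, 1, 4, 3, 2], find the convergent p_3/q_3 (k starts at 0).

397/76

Using pₖ = aₖpₖ₋₁ + pₖ₋₂, qₖ = aₖqₖ₋₁ + qₖ₋₂ (with p₋₁=1, p₋₂=0, q₋₁=0, q₋₂=1):
  k=0: a=5, p=5, q=1
  k=1: a=4, p=21, q=4
  k=2: a=2, p=47, q=9
  k=3: a=8, p=397, q=76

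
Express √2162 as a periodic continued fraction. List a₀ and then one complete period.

[46; 2, 92]

a₀ = ⌊√2162⌋ = 46.
With m₀=0, d₀=1 and mₖ₊₁ = dₖaₖ − mₖ, dₖ₊₁ = (n − mₖ₊₁²)/dₖ, aₖ₊₁ = ⌊(a₀+mₖ₊₁)/dₖ₊₁⌋:
  k=1: m=46, d=46, a=2
  k=2: m=46, d=1, a=92
d=1 and a=2a₀=92 at k=2, so the next step gives (m, d) = (46, 46) again — its k=1 value — and the period has length 2.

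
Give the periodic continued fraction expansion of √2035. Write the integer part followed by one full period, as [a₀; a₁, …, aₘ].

[45; 9, 90]

a₀ = ⌊√2035⌋ = 45.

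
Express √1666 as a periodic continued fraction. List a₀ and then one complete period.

a₀ = ⌊√1666⌋ = 40.

[40; 1, 4, 2, 4, 1, 80]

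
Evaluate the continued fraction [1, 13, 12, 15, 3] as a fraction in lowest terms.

7816/7261

Using pₖ = aₖpₖ₋₁ + pₖ₋₂ and qₖ = aₖqₖ₋₁ + qₖ₋₂:
  k=0: a=1, p=1, q=1
  k=1: a=13, p=14, q=13
  k=2: a=12, p=169, q=157
  k=3: a=15, p=2549, q=2368
  k=4: a=3, p=7816, q=7261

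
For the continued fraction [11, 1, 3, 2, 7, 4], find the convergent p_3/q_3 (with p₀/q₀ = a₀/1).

106/9

Using pₖ = aₖpₖ₋₁ + pₖ₋₂, qₖ = aₖqₖ₋₁ + qₖ₋₂ (with p₋₁=1, p₋₂=0, q₋₁=0, q₋₂=1):
  k=0: a=11, p=11, q=1
  k=1: a=1, p=12, q=1
  k=2: a=3, p=47, q=4
  k=3: a=2, p=106, q=9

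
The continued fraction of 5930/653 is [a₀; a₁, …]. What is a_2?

5930 = 9·653 + 53   →  a_0 = 9
653 = 12·53 + 17   →  a_1 = 12
53 = 3·17 + 2   →  a_2 = 3

3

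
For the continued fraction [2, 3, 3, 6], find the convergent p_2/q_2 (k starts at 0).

Using pₖ = aₖpₖ₋₁ + pₖ₋₂, qₖ = aₖqₖ₋₁ + qₖ₋₂ (with p₋₁=1, p₋₂=0, q₋₁=0, q₋₂=1):
  k=0: a=2, p=2, q=1
  k=1: a=3, p=7, q=3
  k=2: a=3, p=23, q=10

23/10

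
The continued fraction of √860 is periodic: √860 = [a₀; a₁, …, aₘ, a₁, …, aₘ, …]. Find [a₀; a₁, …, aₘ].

a₀ = ⌊√860⌋ = 29.

[29; 3, 14, 3, 58]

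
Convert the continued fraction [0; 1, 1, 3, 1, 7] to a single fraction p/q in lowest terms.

39/70

Fold from the inside: start with 7/1.
  1 + 1/7 = 8/7
  3 + 7/8 = 31/8
  1 + 8/31 = 39/31
  1 + 31/39 = 70/39
  0 + 39/70 = 39/70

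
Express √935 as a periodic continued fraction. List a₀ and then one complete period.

a₀ = ⌊√935⌋ = 30.
With m₀=0, d₀=1 and mₖ₊₁ = dₖaₖ − mₖ, dₖ₊₁ = (n − mₖ₊₁²)/dₖ, aₖ₊₁ = ⌊(a₀+mₖ₊₁)/dₖ₊₁⌋:
  k=1: m=30, d=35, a=1
  k=2: m=5, d=26, a=1
  k=3: m=21, d=19, a=2
  k=4: m=17, d=34, a=1
  k=5: m=17, d=19, a=2
  k=6: m=21, d=26, a=1
  k=7: m=5, d=35, a=1
  k=8: m=30, d=1, a=60
d=1 and a=2a₀=60 at k=8, so the next step gives (m, d) = (30, 35) again — its k=1 value — and the period has length 8.

[30; 1, 1, 2, 1, 2, 1, 1, 60]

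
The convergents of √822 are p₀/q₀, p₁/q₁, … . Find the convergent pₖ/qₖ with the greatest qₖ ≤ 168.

2437/85

√822 = [28; 1, 2, 28, 2, 1, 56, …] (period length 6).
Convergents:
  p_0/q_0 = 28/1
  p_1/q_1 = 29/1
  p_2/q_2 = 86/3
  p_3/q_3 = 2437/85
  p_4/q_4 = 4960/173
q_3 = 85 ≤ 168 < 173 = q_4, so the answer is 2437/85.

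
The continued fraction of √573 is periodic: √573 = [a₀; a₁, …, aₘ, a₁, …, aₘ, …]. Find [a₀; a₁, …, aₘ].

a₀ = ⌊√573⌋ = 23.
With m₀=0, d₀=1 and mₖ₊₁ = dₖaₖ − mₖ, dₖ₊₁ = (n − mₖ₊₁²)/dₖ, aₖ₊₁ = ⌊(a₀+mₖ₊₁)/dₖ₊₁⌋:
  k=1: m=23, d=44, a=1
  k=2: m=21, d=3, a=14
  k=3: m=21, d=44, a=1
  k=4: m=23, d=1, a=46
d=1 and a=2a₀=46 at k=4, so the next step gives (m, d) = (23, 44) again — its k=1 value — and the period has length 4.

[23; 1, 14, 1, 46]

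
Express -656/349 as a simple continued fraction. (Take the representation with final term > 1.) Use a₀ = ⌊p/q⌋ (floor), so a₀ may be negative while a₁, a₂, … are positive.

[-2; 8, 3, 4, 3]

-656 = -2·349 + 42
349 = 8·42 + 13
42 = 3·13 + 3
13 = 4·3 + 1
3 = 3·1 + 0  (stop)
So -656/349 = [-2; 8, 3, 4, 3].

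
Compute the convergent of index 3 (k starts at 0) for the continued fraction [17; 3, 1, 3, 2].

Using pₖ = aₖpₖ₋₁ + pₖ₋₂, qₖ = aₖqₖ₋₁ + qₖ₋₂ (with p₋₁=1, p₋₂=0, q₋₁=0, q₋₂=1):
  k=0: a=17, p=17, q=1
  k=1: a=3, p=52, q=3
  k=2: a=1, p=69, q=4
  k=3: a=3, p=259, q=15

259/15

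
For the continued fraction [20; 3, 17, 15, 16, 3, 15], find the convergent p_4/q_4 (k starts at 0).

Using pₖ = aₖpₖ₋₁ + pₖ₋₂, qₖ = aₖqₖ₋₁ + qₖ₋₂ (with p₋₁=1, p₋₂=0, q₋₁=0, q₋₂=1):
  k=0: a=20, p=20, q=1
  k=1: a=3, p=61, q=3
  k=2: a=17, p=1057, q=52
  k=3: a=15, p=15916, q=783
  k=4: a=16, p=255713, q=12580

255713/12580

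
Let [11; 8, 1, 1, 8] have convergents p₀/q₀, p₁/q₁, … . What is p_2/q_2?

100/9

Using pₖ = aₖpₖ₋₁ + pₖ₋₂, qₖ = aₖqₖ₋₁ + qₖ₋₂ (with p₋₁=1, p₋₂=0, q₋₁=0, q₋₂=1):
  k=0: a=11, p=11, q=1
  k=1: a=8, p=89, q=8
  k=2: a=1, p=100, q=9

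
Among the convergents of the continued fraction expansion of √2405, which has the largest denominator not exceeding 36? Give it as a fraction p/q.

√2405 = [49; 24, 1, 1, 24, 98, …] (period length 5).
Convergents:
  p_0/q_0 = 49/1
  p_1/q_1 = 1177/24
  p_2/q_2 = 1226/25
  p_3/q_3 = 2403/49
q_2 = 25 ≤ 36 < 49 = q_3, so the answer is 1226/25.

1226/25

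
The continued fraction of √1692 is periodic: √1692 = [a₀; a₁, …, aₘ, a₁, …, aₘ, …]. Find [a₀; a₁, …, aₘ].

[41; 7, 2, 7, 82]

a₀ = ⌊√1692⌋ = 41.
With m₀=0, d₀=1 and mₖ₊₁ = dₖaₖ − mₖ, dₖ₊₁ = (n − mₖ₊₁²)/dₖ, aₖ₊₁ = ⌊(a₀+mₖ₊₁)/dₖ₊₁⌋:
  k=1: m=41, d=11, a=7
  k=2: m=36, d=36, a=2
  k=3: m=36, d=11, a=7
  k=4: m=41, d=1, a=82
d=1 and a=2a₀=82 at k=4, so the next step gives (m, d) = (41, 11) again — its k=1 value — and the period has length 4.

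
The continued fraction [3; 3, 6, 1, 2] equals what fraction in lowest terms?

Using pₖ = aₖpₖ₋₁ + pₖ₋₂ and qₖ = aₖqₖ₋₁ + qₖ₋₂:
  k=0: a=3, p=3, q=1
  k=1: a=3, p=10, q=3
  k=2: a=6, p=63, q=19
  k=3: a=1, p=73, q=22
  k=4: a=2, p=209, q=63

209/63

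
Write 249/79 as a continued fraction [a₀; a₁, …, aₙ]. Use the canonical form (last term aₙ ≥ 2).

[3; 6, 1, 1, 2, 2]

249 = 3*79 + 12
79 = 6*12 + 7
12 = 1*7 + 5
7 = 1*5 + 2
5 = 2*2 + 1
2 = 2*1 + 0  (stop)
So 249/79 = [3; 6, 1, 1, 2, 2].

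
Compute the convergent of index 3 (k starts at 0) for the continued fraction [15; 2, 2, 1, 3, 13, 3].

Using pₖ = aₖpₖ₋₁ + pₖ₋₂, qₖ = aₖqₖ₋₁ + qₖ₋₂ (with p₋₁=1, p₋₂=0, q₋₁=0, q₋₂=1):
  k=0: a=15, p=15, q=1
  k=1: a=2, p=31, q=2
  k=2: a=2, p=77, q=5
  k=3: a=1, p=108, q=7

108/7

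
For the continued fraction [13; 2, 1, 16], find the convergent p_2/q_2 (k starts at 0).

40/3

Using pₖ = aₖpₖ₋₁ + pₖ₋₂, qₖ = aₖqₖ₋₁ + qₖ₋₂ (with p₋₁=1, p₋₂=0, q₋₁=0, q₋₂=1):
  k=0: a=13, p=13, q=1
  k=1: a=2, p=27, q=2
  k=2: a=1, p=40, q=3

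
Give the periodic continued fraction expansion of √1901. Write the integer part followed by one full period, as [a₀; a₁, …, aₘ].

a₀ = ⌊√1901⌋ = 43.
With m₀=0, d₀=1 and mₖ₊₁ = dₖaₖ − mₖ, dₖ₊₁ = (n − mₖ₊₁²)/dₖ, aₖ₊₁ = ⌊(a₀+mₖ₊₁)/dₖ₊₁⌋:
  k=1: m=43, d=52, a=1
  k=2: m=9, d=35, a=1
  k=3: m=26, d=35, a=1
  k=4: m=9, d=52, a=1
  k=5: m=43, d=1, a=86
d=1 and a=2a₀=86 at k=5, so the next step gives (m, d) = (43, 52) again — its k=1 value — and the period has length 5.

[43; 1, 1, 1, 1, 86]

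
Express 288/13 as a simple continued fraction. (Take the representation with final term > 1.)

288 = 22*13 + 2
13 = 6*2 + 1
2 = 2*1 + 0  (stop)
So 288/13 = [22; 6, 2].

[22; 6, 2]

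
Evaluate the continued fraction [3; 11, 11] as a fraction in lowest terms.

Using pₖ = aₖpₖ₋₁ + pₖ₋₂ and qₖ = aₖqₖ₋₁ + qₖ₋₂:
  k=0: a=3, p=3, q=1
  k=1: a=11, p=34, q=11
  k=2: a=11, p=377, q=122

377/122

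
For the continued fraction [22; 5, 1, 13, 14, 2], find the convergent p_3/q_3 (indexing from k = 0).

Using pₖ = aₖpₖ₋₁ + pₖ₋₂, qₖ = aₖqₖ₋₁ + qₖ₋₂ (with p₋₁=1, p₋₂=0, q₋₁=0, q₋₂=1):
  k=0: a=22, p=22, q=1
  k=1: a=5, p=111, q=5
  k=2: a=1, p=133, q=6
  k=3: a=13, p=1840, q=83

1840/83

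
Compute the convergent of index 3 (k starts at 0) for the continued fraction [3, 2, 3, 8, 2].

Using pₖ = aₖpₖ₋₁ + pₖ₋₂, qₖ = aₖqₖ₋₁ + qₖ₋₂ (with p₋₁=1, p₋₂=0, q₋₁=0, q₋₂=1):
  k=0: a=3, p=3, q=1
  k=1: a=2, p=7, q=2
  k=2: a=3, p=24, q=7
  k=3: a=8, p=199, q=58

199/58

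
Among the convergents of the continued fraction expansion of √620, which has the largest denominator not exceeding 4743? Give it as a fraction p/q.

√620 = [24; 1, 8, 1, 48, …] (period length 4).
Convergents:
  p_0/q_0 = 24/1
  p_1/q_1 = 25/1
  p_2/q_2 = 224/9
  p_3/q_3 = 249/10
  p_4/q_4 = 12176/489
  p_5/q_5 = 12425/499
  p_6/q_6 = 111576/4481
  p_7/q_7 = 124001/4980
q_6 = 4481 ≤ 4743 < 4980 = q_7, so the answer is 111576/4481.

111576/4481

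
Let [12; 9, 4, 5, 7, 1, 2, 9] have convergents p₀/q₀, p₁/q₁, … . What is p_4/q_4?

16891/1395

Using pₖ = aₖpₖ₋₁ + pₖ₋₂, qₖ = aₖqₖ₋₁ + qₖ₋₂ (with p₋₁=1, p₋₂=0, q₋₁=0, q₋₂=1):
  k=0: a=12, p=12, q=1
  k=1: a=9, p=109, q=9
  k=2: a=4, p=448, q=37
  k=3: a=5, p=2349, q=194
  k=4: a=7, p=16891, q=1395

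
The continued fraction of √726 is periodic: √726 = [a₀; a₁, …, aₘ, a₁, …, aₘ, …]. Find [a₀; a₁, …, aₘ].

a₀ = ⌊√726⌋ = 26.
With m₀=0, d₀=1 and mₖ₊₁ = dₖaₖ − mₖ, dₖ₊₁ = (n − mₖ₊₁²)/dₖ, aₖ₊₁ = ⌊(a₀+mₖ₊₁)/dₖ₊₁⌋:
  k=1: m=26, d=50, a=1
  k=2: m=24, d=3, a=16
  k=3: m=24, d=50, a=1
  k=4: m=26, d=1, a=52
d=1 and a=2a₀=52 at k=4, so the next step gives (m, d) = (26, 50) again — its k=1 value — and the period has length 4.

[26; 1, 16, 1, 52]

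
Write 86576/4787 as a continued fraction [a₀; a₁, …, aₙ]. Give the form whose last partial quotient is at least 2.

86576 = 18*4787 + 410
4787 = 11*410 + 277
410 = 1*277 + 133
277 = 2*133 + 11
133 = 12*11 + 1
11 = 11*1 + 0  (stop)
So 86576/4787 = [18; 11, 1, 2, 12, 11].

[18; 11, 1, 2, 12, 11]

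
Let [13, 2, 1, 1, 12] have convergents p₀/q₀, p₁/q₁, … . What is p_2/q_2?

Using pₖ = aₖpₖ₋₁ + pₖ₋₂, qₖ = aₖqₖ₋₁ + qₖ₋₂ (with p₋₁=1, p₋₂=0, q₋₁=0, q₋₂=1):
  k=0: a=13, p=13, q=1
  k=1: a=2, p=27, q=2
  k=2: a=1, p=40, q=3

40/3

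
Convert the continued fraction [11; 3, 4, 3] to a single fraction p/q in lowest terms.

475/42

Fold from the inside: start with 3/1.
  4 + 1/3 = 13/3
  3 + 3/13 = 42/13
  11 + 13/42 = 475/42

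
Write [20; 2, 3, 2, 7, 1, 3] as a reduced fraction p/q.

10709/524

Fold from the inside: start with 3/1.
  1 + 1/3 = 4/3
  7 + 3/4 = 31/4
  2 + 4/31 = 66/31
  3 + 31/66 = 229/66
  2 + 66/229 = 524/229
  20 + 229/524 = 10709/524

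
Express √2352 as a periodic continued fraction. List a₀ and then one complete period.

[48; 2, 96]

a₀ = ⌊√2352⌋ = 48.
With m₀=0, d₀=1 and mₖ₊₁ = dₖaₖ − mₖ, dₖ₊₁ = (n − mₖ₊₁²)/dₖ, aₖ₊₁ = ⌊(a₀+mₖ₊₁)/dₖ₊₁⌋:
  k=1: m=48, d=48, a=2
  k=2: m=48, d=1, a=96
d=1 and a=2a₀=96 at k=2, so the next step gives (m, d) = (48, 48) again — its k=1 value — and the period has length 2.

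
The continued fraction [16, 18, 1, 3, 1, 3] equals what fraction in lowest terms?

Using pₖ = aₖpₖ₋₁ + pₖ₋₂ and qₖ = aₖqₖ₋₁ + qₖ₋₂:
  k=0: a=16, p=16, q=1
  k=1: a=18, p=289, q=18
  k=2: a=1, p=305, q=19
  k=3: a=3, p=1204, q=75
  k=4: a=1, p=1509, q=94
  k=5: a=3, p=5731, q=357

5731/357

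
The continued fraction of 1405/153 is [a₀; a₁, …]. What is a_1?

1405 = 9·153 + 28   →  a_0 = 9
153 = 5·28 + 13   →  a_1 = 5

5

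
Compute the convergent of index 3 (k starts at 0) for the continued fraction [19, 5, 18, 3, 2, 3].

Using pₖ = aₖpₖ₋₁ + pₖ₋₂, qₖ = aₖqₖ₋₁ + qₖ₋₂ (with p₋₁=1, p₋₂=0, q₋₁=0, q₋₂=1):
  k=0: a=19, p=19, q=1
  k=1: a=5, p=96, q=5
  k=2: a=18, p=1747, q=91
  k=3: a=3, p=5337, q=278

5337/278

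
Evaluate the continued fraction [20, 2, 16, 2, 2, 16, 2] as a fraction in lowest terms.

Fold from the inside: start with 2/1.
  16 + 1/2 = 33/2
  2 + 2/33 = 68/33
  2 + 33/68 = 169/68
  16 + 68/169 = 2772/169
  2 + 169/2772 = 5713/2772
  20 + 2772/5713 = 117032/5713

117032/5713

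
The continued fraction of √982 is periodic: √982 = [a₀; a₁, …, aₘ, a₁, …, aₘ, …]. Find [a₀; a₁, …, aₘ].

a₀ = ⌊√982⌋ = 31.
With m₀=0, d₀=1 and mₖ₊₁ = dₖaₖ − mₖ, dₖ₊₁ = (n − mₖ₊₁²)/dₖ, aₖ₊₁ = ⌊(a₀+mₖ₊₁)/dₖ₊₁⌋:
  k=1: m=31, d=21, a=2
  k=2: m=11, d=41, a=1
  k=3: m=30, d=2, a=30
  k=4: m=30, d=41, a=1
  k=5: m=11, d=21, a=2
  k=6: m=31, d=1, a=62
d=1 and a=2a₀=62 at k=6, so the next step gives (m, d) = (31, 21) again — its k=1 value — and the period has length 6.

[31; 2, 1, 30, 1, 2, 62]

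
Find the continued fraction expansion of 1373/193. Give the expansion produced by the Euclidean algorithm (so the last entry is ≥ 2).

1373 = 7×193 + 22
193 = 8×22 + 17
22 = 1×17 + 5
17 = 3×5 + 2
5 = 2×2 + 1
2 = 2×1 + 0  (stop)
So 1373/193 = [7; 8, 1, 3, 2, 2].

[7; 8, 1, 3, 2, 2]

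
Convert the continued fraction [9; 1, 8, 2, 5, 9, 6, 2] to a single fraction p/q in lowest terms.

124895/12623

Fold from the inside: start with 2/1.
  6 + 1/2 = 13/2
  9 + 2/13 = 119/13
  5 + 13/119 = 608/119
  2 + 119/608 = 1335/608
  8 + 608/1335 = 11288/1335
  1 + 1335/11288 = 12623/11288
  9 + 11288/12623 = 124895/12623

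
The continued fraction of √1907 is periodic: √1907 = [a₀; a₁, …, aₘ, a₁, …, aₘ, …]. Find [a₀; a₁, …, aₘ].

a₀ = ⌊√1907⌋ = 43.
With m₀=0, d₀=1 and mₖ₊₁ = dₖaₖ − mₖ, dₖ₊₁ = (n − mₖ₊₁²)/dₖ, aₖ₊₁ = ⌊(a₀+mₖ₊₁)/dₖ₊₁⌋:
  k=1: m=43, d=58, a=1
  k=2: m=15, d=29, a=2
  k=3: m=43, d=2, a=43
  k=4: m=43, d=29, a=2
  k=5: m=15, d=58, a=1
  k=6: m=43, d=1, a=86
d=1 and a=2a₀=86 at k=6, so the next step gives (m, d) = (43, 58) again — its k=1 value — and the period has length 6.

[43; 1, 2, 43, 2, 1, 86]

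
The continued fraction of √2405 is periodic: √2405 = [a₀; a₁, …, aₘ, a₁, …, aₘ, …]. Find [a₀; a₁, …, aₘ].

[49; 24, 1, 1, 24, 98]

a₀ = ⌊√2405⌋ = 49.
With m₀=0, d₀=1 and mₖ₊₁ = dₖaₖ − mₖ, dₖ₊₁ = (n − mₖ₊₁²)/dₖ, aₖ₊₁ = ⌊(a₀+mₖ₊₁)/dₖ₊₁⌋:
  k=1: m=49, d=4, a=24
  k=2: m=47, d=49, a=1
  k=3: m=2, d=49, a=1
  k=4: m=47, d=4, a=24
  k=5: m=49, d=1, a=98
d=1 and a=2a₀=98 at k=5, so the next step gives (m, d) = (49, 4) again — its k=1 value — and the period has length 5.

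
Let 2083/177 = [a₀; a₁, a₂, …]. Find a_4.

2083 = 11·177 + 136   →  a_0 = 11
177 = 1·136 + 41   →  a_1 = 1
136 = 3·41 + 13   →  a_2 = 3
41 = 3·13 + 2   →  a_3 = 3
13 = 6·2 + 1   →  a_4 = 6

6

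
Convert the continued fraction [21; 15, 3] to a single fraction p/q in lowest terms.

Fold from the inside: start with 3/1.
  15 + 1/3 = 46/3
  21 + 3/46 = 969/46

969/46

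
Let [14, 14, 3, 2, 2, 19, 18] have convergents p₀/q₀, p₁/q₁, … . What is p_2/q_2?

Using pₖ = aₖpₖ₋₁ + pₖ₋₂, qₖ = aₖqₖ₋₁ + qₖ₋₂ (with p₋₁=1, p₋₂=0, q₋₁=0, q₋₂=1):
  k=0: a=14, p=14, q=1
  k=1: a=14, p=197, q=14
  k=2: a=3, p=605, q=43

605/43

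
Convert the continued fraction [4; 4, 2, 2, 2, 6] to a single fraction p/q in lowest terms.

Fold from the inside: start with 6/1.
  2 + 1/6 = 13/6
  2 + 6/13 = 32/13
  2 + 13/32 = 77/32
  4 + 32/77 = 340/77
  4 + 77/340 = 1437/340

1437/340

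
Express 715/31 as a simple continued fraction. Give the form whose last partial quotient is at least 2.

715 = 23·31 + 2
31 = 15·2 + 1
2 = 2·1 + 0  (stop)
So 715/31 = [23; 15, 2].

[23; 15, 2]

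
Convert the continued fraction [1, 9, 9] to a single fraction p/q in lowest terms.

Fold from the inside: start with 9/1.
  9 + 1/9 = 82/9
  1 + 9/82 = 91/82

91/82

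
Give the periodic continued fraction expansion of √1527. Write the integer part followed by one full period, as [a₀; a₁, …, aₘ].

[39; 13, 78]

a₀ = ⌊√1527⌋ = 39.
With m₀=0, d₀=1 and mₖ₊₁ = dₖaₖ − mₖ, dₖ₊₁ = (n − mₖ₊₁²)/dₖ, aₖ₊₁ = ⌊(a₀+mₖ₊₁)/dₖ₊₁⌋:
  k=1: m=39, d=6, a=13
  k=2: m=39, d=1, a=78
d=1 and a=2a₀=78 at k=2, so the next step gives (m, d) = (39, 6) again — its k=1 value — and the period has length 2.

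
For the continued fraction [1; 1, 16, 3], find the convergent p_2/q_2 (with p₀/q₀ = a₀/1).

Using pₖ = aₖpₖ₋₁ + pₖ₋₂, qₖ = aₖqₖ₋₁ + qₖ₋₂ (with p₋₁=1, p₋₂=0, q₋₁=0, q₋₂=1):
  k=0: a=1, p=1, q=1
  k=1: a=1, p=2, q=1
  k=2: a=16, p=33, q=17

33/17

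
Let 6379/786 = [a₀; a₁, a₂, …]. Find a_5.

6379 = 8·786 + 91   →  a_0 = 8
786 = 8·91 + 58   →  a_1 = 8
91 = 1·58 + 33   →  a_2 = 1
58 = 1·33 + 25   →  a_3 = 1
33 = 1·25 + 8   →  a_4 = 1
25 = 3·8 + 1   →  a_5 = 3

3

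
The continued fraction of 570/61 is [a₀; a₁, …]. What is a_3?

9

570 = 9·61 + 21   →  a_0 = 9
61 = 2·21 + 19   →  a_1 = 2
21 = 1·19 + 2   →  a_2 = 1
19 = 9·2 + 1   →  a_3 = 9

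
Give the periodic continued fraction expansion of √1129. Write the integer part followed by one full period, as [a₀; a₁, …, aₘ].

a₀ = ⌊√1129⌋ = 33.
With m₀=0, d₀=1 and mₖ₊₁ = dₖaₖ − mₖ, dₖ₊₁ = (n − mₖ₊₁²)/dₖ, aₖ₊₁ = ⌊(a₀+mₖ₊₁)/dₖ₊₁⌋:
  k=1: m=33, d=40, a=1
  k=2: m=7, d=27, a=1
  k=3: m=20, d=27, a=1
  k=4: m=7, d=40, a=1
  k=5: m=33, d=1, a=66
d=1 and a=2a₀=66 at k=5, so the next step gives (m, d) = (33, 40) again — its k=1 value — and the period has length 5.

[33; 1, 1, 1, 1, 66]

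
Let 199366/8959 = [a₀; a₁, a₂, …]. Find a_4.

199366 = 22·8959 + 2268   →  a_0 = 22
8959 = 3·2268 + 2155   →  a_1 = 3
2268 = 1·2155 + 113   →  a_2 = 1
2155 = 19·113 + 8   →  a_3 = 19
113 = 14·8 + 1   →  a_4 = 14

14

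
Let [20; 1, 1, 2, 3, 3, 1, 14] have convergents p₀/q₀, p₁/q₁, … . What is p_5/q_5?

Using pₖ = aₖpₖ₋₁ + pₖ₋₂, qₖ = aₖqₖ₋₁ + qₖ₋₂ (with p₋₁=1, p₋₂=0, q₋₁=0, q₋₂=1):
  k=0: a=20, p=20, q=1
  k=1: a=1, p=21, q=1
  k=2: a=1, p=41, q=2
  k=3: a=2, p=103, q=5
  k=4: a=3, p=350, q=17
  k=5: a=3, p=1153, q=56

1153/56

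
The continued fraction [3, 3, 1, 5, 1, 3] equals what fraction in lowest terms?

339/104

Using pₖ = aₖpₖ₋₁ + pₖ₋₂ and qₖ = aₖqₖ₋₁ + qₖ₋₂:
  k=0: a=3, p=3, q=1
  k=1: a=3, p=10, q=3
  k=2: a=1, p=13, q=4
  k=3: a=5, p=75, q=23
  k=4: a=1, p=88, q=27
  k=5: a=3, p=339, q=104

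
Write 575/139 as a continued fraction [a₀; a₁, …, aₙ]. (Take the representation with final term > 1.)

[4; 7, 3, 6]

575 = 4·139 + 19
139 = 7·19 + 6
19 = 3·6 + 1
6 = 6·1 + 0  (stop)
So 575/139 = [4; 7, 3, 6].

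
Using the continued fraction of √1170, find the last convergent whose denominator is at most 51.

√1170 = [34; 4, 1, 6, 1, 4, 68, …] (period length 6).
Convergents:
  p_0/q_0 = 34/1
  p_1/q_1 = 137/4
  p_2/q_2 = 171/5
  p_3/q_3 = 1163/34
  p_4/q_4 = 1334/39
  p_5/q_5 = 6499/190
q_4 = 39 ≤ 51 < 190 = q_5, so the answer is 1334/39.

1334/39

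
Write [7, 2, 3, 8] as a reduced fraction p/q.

Fold from the inside: start with 8/1.
  3 + 1/8 = 25/8
  2 + 8/25 = 58/25
  7 + 25/58 = 431/58

431/58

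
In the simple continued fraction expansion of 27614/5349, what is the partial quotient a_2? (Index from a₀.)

6

27614 = 5·5349 + 869   →  a_0 = 5
5349 = 6·869 + 135   →  a_1 = 6
869 = 6·135 + 59   →  a_2 = 6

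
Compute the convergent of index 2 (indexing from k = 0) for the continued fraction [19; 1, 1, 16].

39/2

Using pₖ = aₖpₖ₋₁ + pₖ₋₂, qₖ = aₖqₖ₋₁ + qₖ₋₂ (with p₋₁=1, p₋₂=0, q₋₁=0, q₋₂=1):
  k=0: a=19, p=19, q=1
  k=1: a=1, p=20, q=1
  k=2: a=1, p=39, q=2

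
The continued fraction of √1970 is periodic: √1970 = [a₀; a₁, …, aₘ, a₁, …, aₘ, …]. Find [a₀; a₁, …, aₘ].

[44; 2, 1, 1, 2, 88]

a₀ = ⌊√1970⌋ = 44.
With m₀=0, d₀=1 and mₖ₊₁ = dₖaₖ − mₖ, dₖ₊₁ = (n − mₖ₊₁²)/dₖ, aₖ₊₁ = ⌊(a₀+mₖ₊₁)/dₖ₊₁⌋:
  k=1: m=44, d=34, a=2
  k=2: m=24, d=41, a=1
  k=3: m=17, d=41, a=1
  k=4: m=24, d=34, a=2
  k=5: m=44, d=1, a=88
d=1 and a=2a₀=88 at k=5, so the next step gives (m, d) = (44, 34) again — its k=1 value — and the period has length 5.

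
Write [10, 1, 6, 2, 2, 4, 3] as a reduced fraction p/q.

Using pₖ = aₖpₖ₋₁ + pₖ₋₂ and qₖ = aₖqₖ₋₁ + qₖ₋₂:
  k=0: a=10, p=10, q=1
  k=1: a=1, p=11, q=1
  k=2: a=6, p=76, q=7
  k=3: a=2, p=163, q=15
  k=4: a=2, p=402, q=37
  k=5: a=4, p=1771, q=163
  k=6: a=3, p=5715, q=526

5715/526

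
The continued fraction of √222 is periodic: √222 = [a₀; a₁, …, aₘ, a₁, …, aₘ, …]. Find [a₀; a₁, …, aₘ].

[14; 1, 8, 1, 28]

a₀ = ⌊√222⌋ = 14.
With m₀=0, d₀=1 and mₖ₊₁ = dₖaₖ − mₖ, dₖ₊₁ = (n − mₖ₊₁²)/dₖ, aₖ₊₁ = ⌊(a₀+mₖ₊₁)/dₖ₊₁⌋:
  k=1: m=14, d=26, a=1
  k=2: m=12, d=3, a=8
  k=3: m=12, d=26, a=1
  k=4: m=14, d=1, a=28
d=1 and a=2a₀=28 at k=4, so the next step gives (m, d) = (14, 26) again — its k=1 value — and the period has length 4.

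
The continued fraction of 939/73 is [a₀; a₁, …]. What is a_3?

3

939 = 12·73 + 63   →  a_0 = 12
73 = 1·63 + 10   →  a_1 = 1
63 = 6·10 + 3   →  a_2 = 6
10 = 3·3 + 1   →  a_3 = 3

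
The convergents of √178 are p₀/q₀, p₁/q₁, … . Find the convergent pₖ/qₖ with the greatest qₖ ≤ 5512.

√178 = [13; 2, 1, 12, 1, 2, 26, …] (period length 6).
Convergents:
  p_0/q_0 = 13/1
  p_1/q_1 = 27/2
  p_2/q_2 = 40/3
  p_3/q_3 = 507/38
  p_4/q_4 = 547/41
  p_5/q_5 = 1601/120
  p_6/q_6 = 42173/3161
  p_7/q_7 = 85947/6442
q_6 = 3161 ≤ 5512 < 6442 = q_7, so the answer is 42173/3161.

42173/3161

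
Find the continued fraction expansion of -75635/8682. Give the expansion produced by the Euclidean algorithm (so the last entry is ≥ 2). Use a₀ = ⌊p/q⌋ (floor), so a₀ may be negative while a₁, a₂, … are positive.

[-9; 3, 2, 7, 2, 8, 4, 2]

-75635 = -9×8682 + 2503
8682 = 3×2503 + 1173
2503 = 2×1173 + 157
1173 = 7×157 + 74
157 = 2×74 + 9
74 = 8×9 + 2
9 = 4×2 + 1
2 = 2×1 + 0  (stop)
So -75635/8682 = [-9; 3, 2, 7, 2, 8, 4, 2].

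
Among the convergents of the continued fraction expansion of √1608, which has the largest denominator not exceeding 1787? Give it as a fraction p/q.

32120/801

√1608 = [40; 10, 80, …] (period length 2).
Convergents:
  p_0/q_0 = 40/1
  p_1/q_1 = 401/10
  p_2/q_2 = 32120/801
  p_3/q_3 = 321601/8020
q_2 = 801 ≤ 1787 < 8020 = q_3, so the answer is 32120/801.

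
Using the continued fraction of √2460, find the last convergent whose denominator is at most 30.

248/5

√2460 = [49; 1, 1, 2, 24, 2, 1, 1, 98, …] (period length 8).
Convergents:
  p_0/q_0 = 49/1
  p_1/q_1 = 50/1
  p_2/q_2 = 99/2
  p_3/q_3 = 248/5
  p_4/q_4 = 6051/122
q_3 = 5 ≤ 30 < 122 = q_4, so the answer is 248/5.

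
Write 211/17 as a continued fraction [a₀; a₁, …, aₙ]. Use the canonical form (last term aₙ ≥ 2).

211 = 12*17 + 7
17 = 2*7 + 3
7 = 2*3 + 1
3 = 3*1 + 0  (stop)
So 211/17 = [12; 2, 2, 3].

[12; 2, 2, 3]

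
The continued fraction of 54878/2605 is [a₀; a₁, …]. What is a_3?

3

54878 = 21·2605 + 173   →  a_0 = 21
2605 = 15·173 + 10   →  a_1 = 15
173 = 17·10 + 3   →  a_2 = 17
10 = 3·3 + 1   →  a_3 = 3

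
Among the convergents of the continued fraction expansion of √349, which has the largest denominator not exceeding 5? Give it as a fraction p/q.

√349 = [18; 1, 2, 7, 7, 2, 1, 36, …] (period length 7).
Convergents:
  p_0/q_0 = 18/1
  p_1/q_1 = 19/1
  p_2/q_2 = 56/3
  p_3/q_3 = 411/22
q_2 = 3 ≤ 5 < 22 = q_3, so the answer is 56/3.

56/3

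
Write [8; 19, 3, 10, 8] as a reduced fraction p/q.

39051/4850

Fold from the inside: start with 8/1.
  10 + 1/8 = 81/8
  3 + 8/81 = 251/81
  19 + 81/251 = 4850/251
  8 + 251/4850 = 39051/4850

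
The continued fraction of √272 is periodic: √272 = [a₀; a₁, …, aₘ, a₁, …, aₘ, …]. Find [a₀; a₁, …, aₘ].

[16; 2, 32]

a₀ = ⌊√272⌋ = 16.
With m₀=0, d₀=1 and mₖ₊₁ = dₖaₖ − mₖ, dₖ₊₁ = (n − mₖ₊₁²)/dₖ, aₖ₊₁ = ⌊(a₀+mₖ₊₁)/dₖ₊₁⌋:
  k=1: m=16, d=16, a=2
  k=2: m=16, d=1, a=32
d=1 and a=2a₀=32 at k=2, so the next step gives (m, d) = (16, 16) again — its k=1 value — and the period has length 2.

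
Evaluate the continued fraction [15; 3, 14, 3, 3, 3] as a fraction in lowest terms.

Fold from the inside: start with 3/1.
  3 + 1/3 = 10/3
  3 + 3/10 = 33/10
  14 + 10/33 = 472/33
  3 + 33/472 = 1449/472
  15 + 472/1449 = 22207/1449

22207/1449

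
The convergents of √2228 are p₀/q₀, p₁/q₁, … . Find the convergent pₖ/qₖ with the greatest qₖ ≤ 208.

5617/119

√2228 = [47; 4, 1, 22, 1, 4, 94, …] (period length 6).
Convergents:
  p_0/q_0 = 47/1
  p_1/q_1 = 189/4
  p_2/q_2 = 236/5
  p_3/q_3 = 5381/114
  p_4/q_4 = 5617/119
  p_5/q_5 = 27849/590
q_4 = 119 ≤ 208 < 590 = q_5, so the answer is 5617/119.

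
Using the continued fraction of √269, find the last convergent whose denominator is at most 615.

5396/329

√269 = [16; 2, 2, 32, …] (period length 3).
Convergents:
  p_0/q_0 = 16/1
  p_1/q_1 = 33/2
  p_2/q_2 = 82/5
  p_3/q_3 = 2657/162
  p_4/q_4 = 5396/329
  p_5/q_5 = 13449/820
q_4 = 329 ≤ 615 < 820 = q_5, so the answer is 5396/329.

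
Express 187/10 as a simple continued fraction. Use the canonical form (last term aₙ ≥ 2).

187 = 18·10 + 7
10 = 1·7 + 3
7 = 2·3 + 1
3 = 3·1 + 0  (stop)
So 187/10 = [18; 1, 2, 3].

[18; 1, 2, 3]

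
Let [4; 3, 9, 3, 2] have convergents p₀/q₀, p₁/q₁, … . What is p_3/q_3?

Using pₖ = aₖpₖ₋₁ + pₖ₋₂, qₖ = aₖqₖ₋₁ + qₖ₋₂ (with p₋₁=1, p₋₂=0, q₋₁=0, q₋₂=1):
  k=0: a=4, p=4, q=1
  k=1: a=3, p=13, q=3
  k=2: a=9, p=121, q=28
  k=3: a=3, p=376, q=87

376/87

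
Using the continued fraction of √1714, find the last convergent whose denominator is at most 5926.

85699/2070

√1714 = [41; 2, 2, 82, …] (period length 3).
Convergents:
  p_0/q_0 = 41/1
  p_1/q_1 = 83/2
  p_2/q_2 = 207/5
  p_3/q_3 = 17057/412
  p_4/q_4 = 34321/829
  p_5/q_5 = 85699/2070
  p_6/q_6 = 7061639/170569
q_5 = 2070 ≤ 5926 < 170569 = q_6, so the answer is 85699/2070.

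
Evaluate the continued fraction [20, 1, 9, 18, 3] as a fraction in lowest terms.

11558/553

Fold from the inside: start with 3/1.
  18 + 1/3 = 55/3
  9 + 3/55 = 498/55
  1 + 55/498 = 553/498
  20 + 498/553 = 11558/553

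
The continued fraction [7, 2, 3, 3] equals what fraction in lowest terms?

Fold from the inside: start with 3/1.
  3 + 1/3 = 10/3
  2 + 3/10 = 23/10
  7 + 10/23 = 171/23

171/23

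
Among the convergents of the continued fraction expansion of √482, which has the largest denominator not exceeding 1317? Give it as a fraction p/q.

√482 = [21; 1, 20, 1, 42, …] (period length 4).
Convergents:
  p_0/q_0 = 21/1
  p_1/q_1 = 22/1
  p_2/q_2 = 461/21
  p_3/q_3 = 483/22
  p_4/q_4 = 20747/945
  p_5/q_5 = 21230/967
  p_6/q_6 = 445347/20285
q_5 = 967 ≤ 1317 < 20285 = q_6, so the answer is 21230/967.

21230/967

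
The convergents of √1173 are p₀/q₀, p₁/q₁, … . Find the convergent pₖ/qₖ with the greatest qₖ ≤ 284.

√1173 = [34; 4, 68, …] (period length 2).
Convergents:
  p_0/q_0 = 34/1
  p_1/q_1 = 137/4
  p_2/q_2 = 9350/273
  p_3/q_3 = 37537/1096
q_2 = 273 ≤ 284 < 1096 = q_3, so the answer is 9350/273.

9350/273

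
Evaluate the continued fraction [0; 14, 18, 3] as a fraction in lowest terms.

55/773

Using pₖ = aₖpₖ₋₁ + pₖ₋₂ and qₖ = aₖqₖ₋₁ + qₖ₋₂:
  k=0: a=0, p=0, q=1
  k=1: a=14, p=1, q=14
  k=2: a=18, p=18, q=253
  k=3: a=3, p=55, q=773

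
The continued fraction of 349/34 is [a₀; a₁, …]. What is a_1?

349 = 10·34 + 9   →  a_0 = 10
34 = 3·9 + 7   →  a_1 = 3

3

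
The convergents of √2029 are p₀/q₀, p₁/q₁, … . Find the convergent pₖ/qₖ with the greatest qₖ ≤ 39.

√2029 = [45; 22, 1, 1, 22, 90, …] (period length 5).
Convergents:
  p_0/q_0 = 45/1
  p_1/q_1 = 991/22
  p_2/q_2 = 1036/23
  p_3/q_3 = 2027/45
q_2 = 23 ≤ 39 < 45 = q_3, so the answer is 1036/23.

1036/23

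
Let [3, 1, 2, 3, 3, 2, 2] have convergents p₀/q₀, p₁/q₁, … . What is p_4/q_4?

Using pₖ = aₖpₖ₋₁ + pₖ₋₂, qₖ = aₖqₖ₋₁ + qₖ₋₂ (with p₋₁=1, p₋₂=0, q₋₁=0, q₋₂=1):
  k=0: a=3, p=3, q=1
  k=1: a=1, p=4, q=1
  k=2: a=2, p=11, q=3
  k=3: a=3, p=37, q=10
  k=4: a=3, p=122, q=33

122/33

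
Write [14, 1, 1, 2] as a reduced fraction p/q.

Using pₖ = aₖpₖ₋₁ + pₖ₋₂ and qₖ = aₖqₖ₋₁ + qₖ₋₂:
  k=0: a=14, p=14, q=1
  k=1: a=1, p=15, q=1
  k=2: a=1, p=29, q=2
  k=3: a=2, p=73, q=5

73/5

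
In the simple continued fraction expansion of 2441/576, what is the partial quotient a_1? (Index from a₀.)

4

2441 = 4·576 + 137   →  a_0 = 4
576 = 4·137 + 28   →  a_1 = 4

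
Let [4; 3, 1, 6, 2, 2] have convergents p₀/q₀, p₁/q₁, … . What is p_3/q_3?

115/27

Using pₖ = aₖpₖ₋₁ + pₖ₋₂, qₖ = aₖqₖ₋₁ + qₖ₋₂ (with p₋₁=1, p₋₂=0, q₋₁=0, q₋₂=1):
  k=0: a=4, p=4, q=1
  k=1: a=3, p=13, q=3
  k=2: a=1, p=17, q=4
  k=3: a=6, p=115, q=27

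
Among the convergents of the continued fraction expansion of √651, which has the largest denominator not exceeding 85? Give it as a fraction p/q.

√651 = [25; 1, 1, 16, 1, 1, 50, …] (period length 6).
Convergents:
  p_0/q_0 = 25/1
  p_1/q_1 = 26/1
  p_2/q_2 = 51/2
  p_3/q_3 = 842/33
  p_4/q_4 = 893/35
  p_5/q_5 = 1735/68
  p_6/q_6 = 87643/3435
q_5 = 68 ≤ 85 < 3435 = q_6, so the answer is 1735/68.

1735/68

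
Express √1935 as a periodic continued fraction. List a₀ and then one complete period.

[43; 1, 86]

a₀ = ⌊√1935⌋ = 43.
With m₀=0, d₀=1 and mₖ₊₁ = dₖaₖ − mₖ, dₖ₊₁ = (n − mₖ₊₁²)/dₖ, aₖ₊₁ = ⌊(a₀+mₖ₊₁)/dₖ₊₁⌋:
  k=1: m=43, d=86, a=1
  k=2: m=43, d=1, a=86
d=1 and a=2a₀=86 at k=2, so the next step gives (m, d) = (43, 86) again — its k=1 value — and the period has length 2.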